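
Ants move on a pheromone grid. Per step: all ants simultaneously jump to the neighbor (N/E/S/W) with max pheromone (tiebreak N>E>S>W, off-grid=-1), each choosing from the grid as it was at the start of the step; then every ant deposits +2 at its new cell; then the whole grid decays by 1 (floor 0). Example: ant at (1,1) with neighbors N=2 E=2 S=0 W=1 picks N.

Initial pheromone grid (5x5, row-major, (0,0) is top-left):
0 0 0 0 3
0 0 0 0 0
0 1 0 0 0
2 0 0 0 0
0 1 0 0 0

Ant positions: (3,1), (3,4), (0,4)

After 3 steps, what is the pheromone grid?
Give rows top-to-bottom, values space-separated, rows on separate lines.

After step 1: ants at (3,0),(2,4),(1,4)
  0 0 0 0 2
  0 0 0 0 1
  0 0 0 0 1
  3 0 0 0 0
  0 0 0 0 0
After step 2: ants at (2,0),(1,4),(0,4)
  0 0 0 0 3
  0 0 0 0 2
  1 0 0 0 0
  2 0 0 0 0
  0 0 0 0 0
After step 3: ants at (3,0),(0,4),(1,4)
  0 0 0 0 4
  0 0 0 0 3
  0 0 0 0 0
  3 0 0 0 0
  0 0 0 0 0

0 0 0 0 4
0 0 0 0 3
0 0 0 0 0
3 0 0 0 0
0 0 0 0 0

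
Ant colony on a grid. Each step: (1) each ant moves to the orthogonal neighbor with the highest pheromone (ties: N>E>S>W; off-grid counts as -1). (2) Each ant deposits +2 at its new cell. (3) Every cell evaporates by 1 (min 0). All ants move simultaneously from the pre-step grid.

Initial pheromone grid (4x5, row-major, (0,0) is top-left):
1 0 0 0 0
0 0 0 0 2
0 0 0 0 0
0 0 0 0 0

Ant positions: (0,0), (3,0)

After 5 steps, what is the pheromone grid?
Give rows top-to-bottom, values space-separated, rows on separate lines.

After step 1: ants at (0,1),(2,0)
  0 1 0 0 0
  0 0 0 0 1
  1 0 0 0 0
  0 0 0 0 0
After step 2: ants at (0,2),(1,0)
  0 0 1 0 0
  1 0 0 0 0
  0 0 0 0 0
  0 0 0 0 0
After step 3: ants at (0,3),(0,0)
  1 0 0 1 0
  0 0 0 0 0
  0 0 0 0 0
  0 0 0 0 0
After step 4: ants at (0,4),(0,1)
  0 1 0 0 1
  0 0 0 0 0
  0 0 0 0 0
  0 0 0 0 0
After step 5: ants at (1,4),(0,2)
  0 0 1 0 0
  0 0 0 0 1
  0 0 0 0 0
  0 0 0 0 0

0 0 1 0 0
0 0 0 0 1
0 0 0 0 0
0 0 0 0 0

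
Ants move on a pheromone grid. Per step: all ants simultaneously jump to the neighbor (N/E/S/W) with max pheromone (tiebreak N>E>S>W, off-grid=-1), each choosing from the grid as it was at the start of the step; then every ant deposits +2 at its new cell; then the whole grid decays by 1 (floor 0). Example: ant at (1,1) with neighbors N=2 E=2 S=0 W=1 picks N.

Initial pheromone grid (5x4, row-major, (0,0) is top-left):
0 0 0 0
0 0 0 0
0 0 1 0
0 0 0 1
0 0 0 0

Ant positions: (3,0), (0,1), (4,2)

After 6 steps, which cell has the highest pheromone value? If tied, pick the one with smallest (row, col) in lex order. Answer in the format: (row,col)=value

Step 1: ant0:(3,0)->N->(2,0) | ant1:(0,1)->E->(0,2) | ant2:(4,2)->N->(3,2)
  grid max=1 at (0,2)
Step 2: ant0:(2,0)->N->(1,0) | ant1:(0,2)->E->(0,3) | ant2:(3,2)->N->(2,2)
  grid max=1 at (0,3)
Step 3: ant0:(1,0)->N->(0,0) | ant1:(0,3)->S->(1,3) | ant2:(2,2)->N->(1,2)
  grid max=1 at (0,0)
Step 4: ant0:(0,0)->E->(0,1) | ant1:(1,3)->W->(1,2) | ant2:(1,2)->E->(1,3)
  grid max=2 at (1,2)
Step 5: ant0:(0,1)->E->(0,2) | ant1:(1,2)->E->(1,3) | ant2:(1,3)->W->(1,2)
  grid max=3 at (1,2)
Step 6: ant0:(0,2)->S->(1,2) | ant1:(1,3)->W->(1,2) | ant2:(1,2)->E->(1,3)
  grid max=6 at (1,2)
Final grid:
  0 0 0 0
  0 0 6 4
  0 0 0 0
  0 0 0 0
  0 0 0 0
Max pheromone 6 at (1,2)

Answer: (1,2)=6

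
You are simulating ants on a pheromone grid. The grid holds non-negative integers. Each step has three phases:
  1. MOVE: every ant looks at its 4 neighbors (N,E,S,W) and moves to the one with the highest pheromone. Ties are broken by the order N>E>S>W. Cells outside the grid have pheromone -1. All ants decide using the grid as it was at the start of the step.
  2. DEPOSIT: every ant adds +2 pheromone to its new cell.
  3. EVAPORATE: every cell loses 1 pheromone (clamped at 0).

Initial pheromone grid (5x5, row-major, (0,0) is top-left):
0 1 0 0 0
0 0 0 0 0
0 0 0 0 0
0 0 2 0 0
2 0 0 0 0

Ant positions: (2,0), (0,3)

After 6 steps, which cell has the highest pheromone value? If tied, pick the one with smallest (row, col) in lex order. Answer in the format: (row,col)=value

Step 1: ant0:(2,0)->N->(1,0) | ant1:(0,3)->E->(0,4)
  grid max=1 at (0,4)
Step 2: ant0:(1,0)->N->(0,0) | ant1:(0,4)->S->(1,4)
  grid max=1 at (0,0)
Step 3: ant0:(0,0)->E->(0,1) | ant1:(1,4)->N->(0,4)
  grid max=1 at (0,1)
Step 4: ant0:(0,1)->E->(0,2) | ant1:(0,4)->S->(1,4)
  grid max=1 at (0,2)
Step 5: ant0:(0,2)->E->(0,3) | ant1:(1,4)->N->(0,4)
  grid max=1 at (0,3)
Step 6: ant0:(0,3)->E->(0,4) | ant1:(0,4)->W->(0,3)
  grid max=2 at (0,3)
Final grid:
  0 0 0 2 2
  0 0 0 0 0
  0 0 0 0 0
  0 0 0 0 0
  0 0 0 0 0
Max pheromone 2 at (0,3)

Answer: (0,3)=2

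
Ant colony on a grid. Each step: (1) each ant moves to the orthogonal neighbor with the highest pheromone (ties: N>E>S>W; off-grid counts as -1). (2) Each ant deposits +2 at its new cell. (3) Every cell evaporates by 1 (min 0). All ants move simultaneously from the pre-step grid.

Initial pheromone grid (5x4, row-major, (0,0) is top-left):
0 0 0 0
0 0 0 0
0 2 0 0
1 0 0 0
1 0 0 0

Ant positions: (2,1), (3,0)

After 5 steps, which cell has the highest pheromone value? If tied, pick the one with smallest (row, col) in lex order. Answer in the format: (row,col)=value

Answer: (4,0)=2

Derivation:
Step 1: ant0:(2,1)->N->(1,1) | ant1:(3,0)->S->(4,0)
  grid max=2 at (4,0)
Step 2: ant0:(1,1)->S->(2,1) | ant1:(4,0)->N->(3,0)
  grid max=2 at (2,1)
Step 3: ant0:(2,1)->N->(1,1) | ant1:(3,0)->S->(4,0)
  grid max=2 at (4,0)
Step 4: ant0:(1,1)->S->(2,1) | ant1:(4,0)->N->(3,0)
  grid max=2 at (2,1)
Step 5: ant0:(2,1)->N->(1,1) | ant1:(3,0)->S->(4,0)
  grid max=2 at (4,0)
Final grid:
  0 0 0 0
  0 1 0 0
  0 1 0 0
  0 0 0 0
  2 0 0 0
Max pheromone 2 at (4,0)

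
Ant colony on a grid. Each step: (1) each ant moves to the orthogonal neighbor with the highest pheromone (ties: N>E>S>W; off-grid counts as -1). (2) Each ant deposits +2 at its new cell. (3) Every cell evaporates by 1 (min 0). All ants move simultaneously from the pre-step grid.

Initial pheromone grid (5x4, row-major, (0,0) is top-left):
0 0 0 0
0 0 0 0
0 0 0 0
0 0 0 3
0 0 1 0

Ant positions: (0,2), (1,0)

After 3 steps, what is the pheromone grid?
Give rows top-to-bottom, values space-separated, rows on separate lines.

After step 1: ants at (0,3),(0,0)
  1 0 0 1
  0 0 0 0
  0 0 0 0
  0 0 0 2
  0 0 0 0
After step 2: ants at (1,3),(0,1)
  0 1 0 0
  0 0 0 1
  0 0 0 0
  0 0 0 1
  0 0 0 0
After step 3: ants at (0,3),(0,2)
  0 0 1 1
  0 0 0 0
  0 0 0 0
  0 0 0 0
  0 0 0 0

0 0 1 1
0 0 0 0
0 0 0 0
0 0 0 0
0 0 0 0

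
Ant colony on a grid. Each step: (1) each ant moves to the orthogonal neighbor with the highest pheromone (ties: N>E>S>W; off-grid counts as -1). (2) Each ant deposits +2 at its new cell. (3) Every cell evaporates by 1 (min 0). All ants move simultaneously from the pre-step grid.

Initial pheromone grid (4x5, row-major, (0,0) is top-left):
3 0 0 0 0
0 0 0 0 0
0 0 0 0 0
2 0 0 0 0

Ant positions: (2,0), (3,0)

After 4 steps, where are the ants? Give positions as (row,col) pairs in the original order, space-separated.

Step 1: ant0:(2,0)->S->(3,0) | ant1:(3,0)->N->(2,0)
  grid max=3 at (3,0)
Step 2: ant0:(3,0)->N->(2,0) | ant1:(2,0)->S->(3,0)
  grid max=4 at (3,0)
Step 3: ant0:(2,0)->S->(3,0) | ant1:(3,0)->N->(2,0)
  grid max=5 at (3,0)
Step 4: ant0:(3,0)->N->(2,0) | ant1:(2,0)->S->(3,0)
  grid max=6 at (3,0)

(2,0) (3,0)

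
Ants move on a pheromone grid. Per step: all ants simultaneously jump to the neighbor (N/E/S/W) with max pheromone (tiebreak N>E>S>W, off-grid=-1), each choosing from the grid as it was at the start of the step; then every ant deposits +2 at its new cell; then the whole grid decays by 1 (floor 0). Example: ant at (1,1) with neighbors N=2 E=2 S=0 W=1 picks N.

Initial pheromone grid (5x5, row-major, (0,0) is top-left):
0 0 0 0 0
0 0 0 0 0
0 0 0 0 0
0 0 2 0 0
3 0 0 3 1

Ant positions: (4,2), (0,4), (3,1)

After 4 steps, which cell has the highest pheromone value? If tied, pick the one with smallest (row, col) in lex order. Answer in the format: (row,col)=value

Answer: (4,3)=3

Derivation:
Step 1: ant0:(4,2)->E->(4,3) | ant1:(0,4)->S->(1,4) | ant2:(3,1)->E->(3,2)
  grid max=4 at (4,3)
Step 2: ant0:(4,3)->N->(3,3) | ant1:(1,4)->N->(0,4) | ant2:(3,2)->N->(2,2)
  grid max=3 at (4,3)
Step 3: ant0:(3,3)->S->(4,3) | ant1:(0,4)->S->(1,4) | ant2:(2,2)->S->(3,2)
  grid max=4 at (4,3)
Step 4: ant0:(4,3)->N->(3,3) | ant1:(1,4)->N->(0,4) | ant2:(3,2)->N->(2,2)
  grid max=3 at (4,3)
Final grid:
  0 0 0 0 1
  0 0 0 0 0
  0 0 1 0 0
  0 0 2 1 0
  0 0 0 3 0
Max pheromone 3 at (4,3)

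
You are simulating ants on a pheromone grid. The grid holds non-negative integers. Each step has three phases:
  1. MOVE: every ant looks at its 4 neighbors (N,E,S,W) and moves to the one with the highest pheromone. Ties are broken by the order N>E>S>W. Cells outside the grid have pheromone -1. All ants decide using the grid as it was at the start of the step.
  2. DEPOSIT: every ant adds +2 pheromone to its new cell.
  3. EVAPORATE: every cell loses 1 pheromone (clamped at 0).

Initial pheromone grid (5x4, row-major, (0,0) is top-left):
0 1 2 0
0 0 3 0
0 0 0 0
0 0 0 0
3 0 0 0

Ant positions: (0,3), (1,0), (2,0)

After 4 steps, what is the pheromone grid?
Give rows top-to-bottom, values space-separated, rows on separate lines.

After step 1: ants at (0,2),(0,0),(1,0)
  1 0 3 0
  1 0 2 0
  0 0 0 0
  0 0 0 0
  2 0 0 0
After step 2: ants at (1,2),(1,0),(0,0)
  2 0 2 0
  2 0 3 0
  0 0 0 0
  0 0 0 0
  1 0 0 0
After step 3: ants at (0,2),(0,0),(1,0)
  3 0 3 0
  3 0 2 0
  0 0 0 0
  0 0 0 0
  0 0 0 0
After step 4: ants at (1,2),(1,0),(0,0)
  4 0 2 0
  4 0 3 0
  0 0 0 0
  0 0 0 0
  0 0 0 0

4 0 2 0
4 0 3 0
0 0 0 0
0 0 0 0
0 0 0 0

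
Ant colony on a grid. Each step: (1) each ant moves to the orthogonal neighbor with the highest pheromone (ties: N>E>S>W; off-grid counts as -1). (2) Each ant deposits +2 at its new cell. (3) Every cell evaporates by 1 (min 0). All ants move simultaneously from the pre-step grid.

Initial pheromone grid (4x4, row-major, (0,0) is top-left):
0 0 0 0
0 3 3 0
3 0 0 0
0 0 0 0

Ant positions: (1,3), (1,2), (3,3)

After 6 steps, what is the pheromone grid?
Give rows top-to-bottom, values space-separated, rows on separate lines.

After step 1: ants at (1,2),(1,1),(2,3)
  0 0 0 0
  0 4 4 0
  2 0 0 1
  0 0 0 0
After step 2: ants at (1,1),(1,2),(1,3)
  0 0 0 0
  0 5 5 1
  1 0 0 0
  0 0 0 0
After step 3: ants at (1,2),(1,1),(1,2)
  0 0 0 0
  0 6 8 0
  0 0 0 0
  0 0 0 0
After step 4: ants at (1,1),(1,2),(1,1)
  0 0 0 0
  0 9 9 0
  0 0 0 0
  0 0 0 0
After step 5: ants at (1,2),(1,1),(1,2)
  0 0 0 0
  0 10 12 0
  0 0 0 0
  0 0 0 0
After step 6: ants at (1,1),(1,2),(1,1)
  0 0 0 0
  0 13 13 0
  0 0 0 0
  0 0 0 0

0 0 0 0
0 13 13 0
0 0 0 0
0 0 0 0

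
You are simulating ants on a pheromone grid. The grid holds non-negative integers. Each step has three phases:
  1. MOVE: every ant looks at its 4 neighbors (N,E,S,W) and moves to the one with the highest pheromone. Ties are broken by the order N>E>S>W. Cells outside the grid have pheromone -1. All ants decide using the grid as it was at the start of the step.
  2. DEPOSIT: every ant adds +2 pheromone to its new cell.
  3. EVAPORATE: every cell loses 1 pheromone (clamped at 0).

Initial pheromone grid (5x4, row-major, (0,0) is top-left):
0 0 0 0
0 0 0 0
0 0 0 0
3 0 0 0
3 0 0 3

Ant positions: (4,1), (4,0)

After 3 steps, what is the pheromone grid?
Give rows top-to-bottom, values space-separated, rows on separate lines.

After step 1: ants at (4,0),(3,0)
  0 0 0 0
  0 0 0 0
  0 0 0 0
  4 0 0 0
  4 0 0 2
After step 2: ants at (3,0),(4,0)
  0 0 0 0
  0 0 0 0
  0 0 0 0
  5 0 0 0
  5 0 0 1
After step 3: ants at (4,0),(3,0)
  0 0 0 0
  0 0 0 0
  0 0 0 0
  6 0 0 0
  6 0 0 0

0 0 0 0
0 0 0 0
0 0 0 0
6 0 0 0
6 0 0 0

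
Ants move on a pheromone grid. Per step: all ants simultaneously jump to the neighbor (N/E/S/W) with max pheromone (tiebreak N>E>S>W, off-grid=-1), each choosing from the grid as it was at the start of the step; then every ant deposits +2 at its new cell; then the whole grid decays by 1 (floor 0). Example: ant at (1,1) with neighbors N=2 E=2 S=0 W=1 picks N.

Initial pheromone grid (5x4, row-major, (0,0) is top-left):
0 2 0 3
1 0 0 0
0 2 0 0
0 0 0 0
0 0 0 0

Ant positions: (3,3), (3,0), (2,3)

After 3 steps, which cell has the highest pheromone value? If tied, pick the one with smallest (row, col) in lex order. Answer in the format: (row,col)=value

Step 1: ant0:(3,3)->N->(2,3) | ant1:(3,0)->N->(2,0) | ant2:(2,3)->N->(1,3)
  grid max=2 at (0,3)
Step 2: ant0:(2,3)->N->(1,3) | ant1:(2,0)->E->(2,1) | ant2:(1,3)->N->(0,3)
  grid max=3 at (0,3)
Step 3: ant0:(1,3)->N->(0,3) | ant1:(2,1)->N->(1,1) | ant2:(0,3)->S->(1,3)
  grid max=4 at (0,3)
Final grid:
  0 0 0 4
  0 1 0 3
  0 1 0 0
  0 0 0 0
  0 0 0 0
Max pheromone 4 at (0,3)

Answer: (0,3)=4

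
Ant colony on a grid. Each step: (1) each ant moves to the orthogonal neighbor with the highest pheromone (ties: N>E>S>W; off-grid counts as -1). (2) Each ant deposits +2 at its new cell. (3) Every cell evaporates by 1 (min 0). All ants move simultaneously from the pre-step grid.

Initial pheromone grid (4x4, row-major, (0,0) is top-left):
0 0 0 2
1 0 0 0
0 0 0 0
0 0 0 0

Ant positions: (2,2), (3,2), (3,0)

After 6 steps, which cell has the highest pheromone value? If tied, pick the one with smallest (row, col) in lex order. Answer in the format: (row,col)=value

Answer: (1,2)=8

Derivation:
Step 1: ant0:(2,2)->N->(1,2) | ant1:(3,2)->N->(2,2) | ant2:(3,0)->N->(2,0)
  grid max=1 at (0,3)
Step 2: ant0:(1,2)->S->(2,2) | ant1:(2,2)->N->(1,2) | ant2:(2,0)->N->(1,0)
  grid max=2 at (1,2)
Step 3: ant0:(2,2)->N->(1,2) | ant1:(1,2)->S->(2,2) | ant2:(1,0)->N->(0,0)
  grid max=3 at (1,2)
Step 4: ant0:(1,2)->S->(2,2) | ant1:(2,2)->N->(1,2) | ant2:(0,0)->E->(0,1)
  grid max=4 at (1,2)
Step 5: ant0:(2,2)->N->(1,2) | ant1:(1,2)->S->(2,2) | ant2:(0,1)->E->(0,2)
  grid max=5 at (1,2)
Step 6: ant0:(1,2)->S->(2,2) | ant1:(2,2)->N->(1,2) | ant2:(0,2)->S->(1,2)
  grid max=8 at (1,2)
Final grid:
  0 0 0 0
  0 0 8 0
  0 0 6 0
  0 0 0 0
Max pheromone 8 at (1,2)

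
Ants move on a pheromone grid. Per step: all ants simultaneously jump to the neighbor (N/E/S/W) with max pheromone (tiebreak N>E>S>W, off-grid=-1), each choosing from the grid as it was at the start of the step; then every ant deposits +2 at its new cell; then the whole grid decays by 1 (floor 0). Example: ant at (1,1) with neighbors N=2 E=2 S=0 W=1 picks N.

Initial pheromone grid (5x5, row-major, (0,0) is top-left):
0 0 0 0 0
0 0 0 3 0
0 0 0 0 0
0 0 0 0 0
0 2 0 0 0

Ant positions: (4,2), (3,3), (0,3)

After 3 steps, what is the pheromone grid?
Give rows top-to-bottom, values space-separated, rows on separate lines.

After step 1: ants at (4,1),(2,3),(1,3)
  0 0 0 0 0
  0 0 0 4 0
  0 0 0 1 0
  0 0 0 0 0
  0 3 0 0 0
After step 2: ants at (3,1),(1,3),(2,3)
  0 0 0 0 0
  0 0 0 5 0
  0 0 0 2 0
  0 1 0 0 0
  0 2 0 0 0
After step 3: ants at (4,1),(2,3),(1,3)
  0 0 0 0 0
  0 0 0 6 0
  0 0 0 3 0
  0 0 0 0 0
  0 3 0 0 0

0 0 0 0 0
0 0 0 6 0
0 0 0 3 0
0 0 0 0 0
0 3 0 0 0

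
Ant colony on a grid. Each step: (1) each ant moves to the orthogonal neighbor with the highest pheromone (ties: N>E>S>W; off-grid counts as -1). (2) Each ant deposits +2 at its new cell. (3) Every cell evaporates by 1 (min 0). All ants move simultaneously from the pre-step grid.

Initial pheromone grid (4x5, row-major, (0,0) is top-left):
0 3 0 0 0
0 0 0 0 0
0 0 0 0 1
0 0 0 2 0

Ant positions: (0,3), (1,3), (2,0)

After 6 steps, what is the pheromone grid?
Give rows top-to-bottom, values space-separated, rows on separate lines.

After step 1: ants at (0,4),(0,3),(1,0)
  0 2 0 1 1
  1 0 0 0 0
  0 0 0 0 0
  0 0 0 1 0
After step 2: ants at (0,3),(0,4),(0,0)
  1 1 0 2 2
  0 0 0 0 0
  0 0 0 0 0
  0 0 0 0 0
After step 3: ants at (0,4),(0,3),(0,1)
  0 2 0 3 3
  0 0 0 0 0
  0 0 0 0 0
  0 0 0 0 0
After step 4: ants at (0,3),(0,4),(0,2)
  0 1 1 4 4
  0 0 0 0 0
  0 0 0 0 0
  0 0 0 0 0
After step 5: ants at (0,4),(0,3),(0,3)
  0 0 0 7 5
  0 0 0 0 0
  0 0 0 0 0
  0 0 0 0 0
After step 6: ants at (0,3),(0,4),(0,4)
  0 0 0 8 8
  0 0 0 0 0
  0 0 0 0 0
  0 0 0 0 0

0 0 0 8 8
0 0 0 0 0
0 0 0 0 0
0 0 0 0 0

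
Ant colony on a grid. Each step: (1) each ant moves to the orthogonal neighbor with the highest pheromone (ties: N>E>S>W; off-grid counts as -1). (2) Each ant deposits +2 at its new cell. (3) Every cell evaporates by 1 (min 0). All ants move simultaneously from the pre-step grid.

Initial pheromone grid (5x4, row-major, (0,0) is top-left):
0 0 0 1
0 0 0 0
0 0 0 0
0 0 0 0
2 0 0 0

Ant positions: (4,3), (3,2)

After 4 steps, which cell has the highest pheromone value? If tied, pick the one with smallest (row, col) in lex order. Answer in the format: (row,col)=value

Step 1: ant0:(4,3)->N->(3,3) | ant1:(3,2)->N->(2,2)
  grid max=1 at (2,2)
Step 2: ant0:(3,3)->N->(2,3) | ant1:(2,2)->N->(1,2)
  grid max=1 at (1,2)
Step 3: ant0:(2,3)->N->(1,3) | ant1:(1,2)->N->(0,2)
  grid max=1 at (0,2)
Step 4: ant0:(1,3)->N->(0,3) | ant1:(0,2)->E->(0,3)
  grid max=3 at (0,3)
Final grid:
  0 0 0 3
  0 0 0 0
  0 0 0 0
  0 0 0 0
  0 0 0 0
Max pheromone 3 at (0,3)

Answer: (0,3)=3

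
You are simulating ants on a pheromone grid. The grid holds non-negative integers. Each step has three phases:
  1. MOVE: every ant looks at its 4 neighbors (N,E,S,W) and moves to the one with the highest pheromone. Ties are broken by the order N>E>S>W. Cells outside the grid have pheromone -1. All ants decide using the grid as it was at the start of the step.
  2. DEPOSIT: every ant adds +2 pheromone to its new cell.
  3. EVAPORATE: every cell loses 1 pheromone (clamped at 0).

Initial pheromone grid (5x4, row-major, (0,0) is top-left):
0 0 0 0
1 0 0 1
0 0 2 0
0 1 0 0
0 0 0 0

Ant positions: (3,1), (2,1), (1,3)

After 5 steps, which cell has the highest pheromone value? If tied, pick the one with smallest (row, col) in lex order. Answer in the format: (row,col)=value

Step 1: ant0:(3,1)->N->(2,1) | ant1:(2,1)->E->(2,2) | ant2:(1,3)->N->(0,3)
  grid max=3 at (2,2)
Step 2: ant0:(2,1)->E->(2,2) | ant1:(2,2)->W->(2,1) | ant2:(0,3)->S->(1,3)
  grid max=4 at (2,2)
Step 3: ant0:(2,2)->W->(2,1) | ant1:(2,1)->E->(2,2) | ant2:(1,3)->N->(0,3)
  grid max=5 at (2,2)
Step 4: ant0:(2,1)->E->(2,2) | ant1:(2,2)->W->(2,1) | ant2:(0,3)->S->(1,3)
  grid max=6 at (2,2)
Step 5: ant0:(2,2)->W->(2,1) | ant1:(2,1)->E->(2,2) | ant2:(1,3)->N->(0,3)
  grid max=7 at (2,2)
Final grid:
  0 0 0 1
  0 0 0 0
  0 5 7 0
  0 0 0 0
  0 0 0 0
Max pheromone 7 at (2,2)

Answer: (2,2)=7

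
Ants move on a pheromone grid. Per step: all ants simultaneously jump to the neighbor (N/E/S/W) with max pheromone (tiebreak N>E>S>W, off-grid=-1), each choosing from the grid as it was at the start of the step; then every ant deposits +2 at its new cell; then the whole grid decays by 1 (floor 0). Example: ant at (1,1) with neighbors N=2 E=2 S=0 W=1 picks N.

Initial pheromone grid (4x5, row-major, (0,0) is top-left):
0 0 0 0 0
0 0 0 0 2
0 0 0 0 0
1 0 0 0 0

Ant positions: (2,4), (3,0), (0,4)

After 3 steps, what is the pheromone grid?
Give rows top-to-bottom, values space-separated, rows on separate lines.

After step 1: ants at (1,4),(2,0),(1,4)
  0 0 0 0 0
  0 0 0 0 5
  1 0 0 0 0
  0 0 0 0 0
After step 2: ants at (0,4),(1,0),(0,4)
  0 0 0 0 3
  1 0 0 0 4
  0 0 0 0 0
  0 0 0 0 0
After step 3: ants at (1,4),(0,0),(1,4)
  1 0 0 0 2
  0 0 0 0 7
  0 0 0 0 0
  0 0 0 0 0

1 0 0 0 2
0 0 0 0 7
0 0 0 0 0
0 0 0 0 0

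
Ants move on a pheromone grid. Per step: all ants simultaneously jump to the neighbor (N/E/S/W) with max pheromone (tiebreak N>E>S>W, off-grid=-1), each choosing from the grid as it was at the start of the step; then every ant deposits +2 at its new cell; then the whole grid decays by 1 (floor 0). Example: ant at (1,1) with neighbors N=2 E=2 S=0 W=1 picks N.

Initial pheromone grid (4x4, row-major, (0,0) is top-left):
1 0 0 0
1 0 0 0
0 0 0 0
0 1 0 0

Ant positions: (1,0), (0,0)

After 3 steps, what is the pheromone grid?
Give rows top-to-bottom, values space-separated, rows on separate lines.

After step 1: ants at (0,0),(1,0)
  2 0 0 0
  2 0 0 0
  0 0 0 0
  0 0 0 0
After step 2: ants at (1,0),(0,0)
  3 0 0 0
  3 0 0 0
  0 0 0 0
  0 0 0 0
After step 3: ants at (0,0),(1,0)
  4 0 0 0
  4 0 0 0
  0 0 0 0
  0 0 0 0

4 0 0 0
4 0 0 0
0 0 0 0
0 0 0 0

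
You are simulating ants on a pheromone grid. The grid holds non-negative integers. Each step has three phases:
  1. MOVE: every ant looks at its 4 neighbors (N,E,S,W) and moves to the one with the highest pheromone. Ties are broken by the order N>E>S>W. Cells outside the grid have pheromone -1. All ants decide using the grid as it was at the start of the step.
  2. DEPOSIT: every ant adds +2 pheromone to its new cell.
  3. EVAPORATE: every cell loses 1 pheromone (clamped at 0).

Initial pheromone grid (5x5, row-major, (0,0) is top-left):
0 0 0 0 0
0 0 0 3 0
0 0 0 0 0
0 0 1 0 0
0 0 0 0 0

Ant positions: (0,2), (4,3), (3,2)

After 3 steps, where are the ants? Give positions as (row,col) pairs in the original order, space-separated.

Step 1: ant0:(0,2)->E->(0,3) | ant1:(4,3)->N->(3,3) | ant2:(3,2)->N->(2,2)
  grid max=2 at (1,3)
Step 2: ant0:(0,3)->S->(1,3) | ant1:(3,3)->N->(2,3) | ant2:(2,2)->N->(1,2)
  grid max=3 at (1,3)
Step 3: ant0:(1,3)->S->(2,3) | ant1:(2,3)->N->(1,3) | ant2:(1,2)->E->(1,3)
  grid max=6 at (1,3)

(2,3) (1,3) (1,3)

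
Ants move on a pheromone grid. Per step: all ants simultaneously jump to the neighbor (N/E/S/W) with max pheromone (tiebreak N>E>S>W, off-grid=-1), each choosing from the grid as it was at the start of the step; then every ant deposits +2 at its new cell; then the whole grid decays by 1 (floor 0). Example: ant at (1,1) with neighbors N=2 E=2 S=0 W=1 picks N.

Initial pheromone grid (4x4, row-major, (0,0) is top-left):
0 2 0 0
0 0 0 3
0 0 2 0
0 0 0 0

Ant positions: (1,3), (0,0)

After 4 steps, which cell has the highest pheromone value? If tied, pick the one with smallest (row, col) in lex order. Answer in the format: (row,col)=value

Answer: (1,3)=3

Derivation:
Step 1: ant0:(1,3)->N->(0,3) | ant1:(0,0)->E->(0,1)
  grid max=3 at (0,1)
Step 2: ant0:(0,3)->S->(1,3) | ant1:(0,1)->E->(0,2)
  grid max=3 at (1,3)
Step 3: ant0:(1,3)->N->(0,3) | ant1:(0,2)->W->(0,1)
  grid max=3 at (0,1)
Step 4: ant0:(0,3)->S->(1,3) | ant1:(0,1)->E->(0,2)
  grid max=3 at (1,3)
Final grid:
  0 2 1 0
  0 0 0 3
  0 0 0 0
  0 0 0 0
Max pheromone 3 at (1,3)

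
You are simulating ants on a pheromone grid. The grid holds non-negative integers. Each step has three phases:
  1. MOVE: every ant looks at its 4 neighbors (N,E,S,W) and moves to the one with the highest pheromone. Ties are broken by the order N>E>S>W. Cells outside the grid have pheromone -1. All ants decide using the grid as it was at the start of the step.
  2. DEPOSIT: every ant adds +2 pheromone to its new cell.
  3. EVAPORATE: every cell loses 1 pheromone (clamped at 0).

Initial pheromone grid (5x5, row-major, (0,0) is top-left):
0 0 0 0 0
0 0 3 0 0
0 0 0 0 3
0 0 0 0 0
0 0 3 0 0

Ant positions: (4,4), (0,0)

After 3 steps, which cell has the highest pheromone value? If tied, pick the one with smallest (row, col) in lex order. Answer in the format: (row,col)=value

Step 1: ant0:(4,4)->N->(3,4) | ant1:(0,0)->E->(0,1)
  grid max=2 at (1,2)
Step 2: ant0:(3,4)->N->(2,4) | ant1:(0,1)->E->(0,2)
  grid max=3 at (2,4)
Step 3: ant0:(2,4)->N->(1,4) | ant1:(0,2)->S->(1,2)
  grid max=2 at (1,2)
Final grid:
  0 0 0 0 0
  0 0 2 0 1
  0 0 0 0 2
  0 0 0 0 0
  0 0 0 0 0
Max pheromone 2 at (1,2)

Answer: (1,2)=2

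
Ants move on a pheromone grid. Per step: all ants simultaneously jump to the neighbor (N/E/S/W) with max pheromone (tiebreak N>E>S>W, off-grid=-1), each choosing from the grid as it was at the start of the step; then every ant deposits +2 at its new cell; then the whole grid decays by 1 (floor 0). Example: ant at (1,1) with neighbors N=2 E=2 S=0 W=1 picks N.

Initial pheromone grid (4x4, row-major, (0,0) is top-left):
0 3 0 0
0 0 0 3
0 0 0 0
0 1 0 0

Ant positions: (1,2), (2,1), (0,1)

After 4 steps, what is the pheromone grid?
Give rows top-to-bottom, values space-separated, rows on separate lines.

After step 1: ants at (1,3),(3,1),(0,2)
  0 2 1 0
  0 0 0 4
  0 0 0 0
  0 2 0 0
After step 2: ants at (0,3),(2,1),(0,1)
  0 3 0 1
  0 0 0 3
  0 1 0 0
  0 1 0 0
After step 3: ants at (1,3),(3,1),(0,2)
  0 2 1 0
  0 0 0 4
  0 0 0 0
  0 2 0 0
After step 4: ants at (0,3),(2,1),(0,1)
  0 3 0 1
  0 0 0 3
  0 1 0 0
  0 1 0 0

0 3 0 1
0 0 0 3
0 1 0 0
0 1 0 0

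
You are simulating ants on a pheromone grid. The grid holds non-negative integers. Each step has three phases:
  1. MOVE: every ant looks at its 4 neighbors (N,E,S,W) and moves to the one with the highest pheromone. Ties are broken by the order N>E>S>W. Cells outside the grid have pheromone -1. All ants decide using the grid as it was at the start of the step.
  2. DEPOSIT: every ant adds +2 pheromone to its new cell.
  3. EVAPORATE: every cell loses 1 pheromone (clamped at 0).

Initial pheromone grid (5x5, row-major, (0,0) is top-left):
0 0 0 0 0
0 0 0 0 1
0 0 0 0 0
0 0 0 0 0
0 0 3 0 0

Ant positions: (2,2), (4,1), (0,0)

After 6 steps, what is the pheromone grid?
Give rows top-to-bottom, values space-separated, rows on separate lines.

After step 1: ants at (1,2),(4,2),(0,1)
  0 1 0 0 0
  0 0 1 0 0
  0 0 0 0 0
  0 0 0 0 0
  0 0 4 0 0
After step 2: ants at (0,2),(3,2),(0,2)
  0 0 3 0 0
  0 0 0 0 0
  0 0 0 0 0
  0 0 1 0 0
  0 0 3 0 0
After step 3: ants at (0,3),(4,2),(0,3)
  0 0 2 3 0
  0 0 0 0 0
  0 0 0 0 0
  0 0 0 0 0
  0 0 4 0 0
After step 4: ants at (0,2),(3,2),(0,2)
  0 0 5 2 0
  0 0 0 0 0
  0 0 0 0 0
  0 0 1 0 0
  0 0 3 0 0
After step 5: ants at (0,3),(4,2),(0,3)
  0 0 4 5 0
  0 0 0 0 0
  0 0 0 0 0
  0 0 0 0 0
  0 0 4 0 0
After step 6: ants at (0,2),(3,2),(0,2)
  0 0 7 4 0
  0 0 0 0 0
  0 0 0 0 0
  0 0 1 0 0
  0 0 3 0 0

0 0 7 4 0
0 0 0 0 0
0 0 0 0 0
0 0 1 0 0
0 0 3 0 0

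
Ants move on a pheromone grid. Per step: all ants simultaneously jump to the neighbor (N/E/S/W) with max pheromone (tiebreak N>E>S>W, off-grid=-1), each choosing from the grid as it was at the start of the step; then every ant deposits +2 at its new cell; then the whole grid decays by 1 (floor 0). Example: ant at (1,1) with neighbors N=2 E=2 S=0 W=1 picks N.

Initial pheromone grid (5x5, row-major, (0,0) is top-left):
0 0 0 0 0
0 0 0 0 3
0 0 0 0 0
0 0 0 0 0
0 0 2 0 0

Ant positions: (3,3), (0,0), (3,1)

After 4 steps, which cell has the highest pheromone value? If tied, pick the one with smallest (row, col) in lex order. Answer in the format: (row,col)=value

Step 1: ant0:(3,3)->N->(2,3) | ant1:(0,0)->E->(0,1) | ant2:(3,1)->N->(2,1)
  grid max=2 at (1,4)
Step 2: ant0:(2,3)->N->(1,3) | ant1:(0,1)->E->(0,2) | ant2:(2,1)->N->(1,1)
  grid max=1 at (0,2)
Step 3: ant0:(1,3)->E->(1,4) | ant1:(0,2)->E->(0,3) | ant2:(1,1)->N->(0,1)
  grid max=2 at (1,4)
Step 4: ant0:(1,4)->N->(0,4) | ant1:(0,3)->E->(0,4) | ant2:(0,1)->E->(0,2)
  grid max=3 at (0,4)
Final grid:
  0 0 1 0 3
  0 0 0 0 1
  0 0 0 0 0
  0 0 0 0 0
  0 0 0 0 0
Max pheromone 3 at (0,4)

Answer: (0,4)=3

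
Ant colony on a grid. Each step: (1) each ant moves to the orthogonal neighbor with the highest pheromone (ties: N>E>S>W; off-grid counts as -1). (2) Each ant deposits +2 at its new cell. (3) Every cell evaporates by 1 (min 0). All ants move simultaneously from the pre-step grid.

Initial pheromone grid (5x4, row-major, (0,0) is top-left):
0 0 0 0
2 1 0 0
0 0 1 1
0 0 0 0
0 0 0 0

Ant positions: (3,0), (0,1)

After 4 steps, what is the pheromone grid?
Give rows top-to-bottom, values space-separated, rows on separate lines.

After step 1: ants at (2,0),(1,1)
  0 0 0 0
  1 2 0 0
  1 0 0 0
  0 0 0 0
  0 0 0 0
After step 2: ants at (1,0),(1,0)
  0 0 0 0
  4 1 0 0
  0 0 0 0
  0 0 0 0
  0 0 0 0
After step 3: ants at (1,1),(1,1)
  0 0 0 0
  3 4 0 0
  0 0 0 0
  0 0 0 0
  0 0 0 0
After step 4: ants at (1,0),(1,0)
  0 0 0 0
  6 3 0 0
  0 0 0 0
  0 0 0 0
  0 0 0 0

0 0 0 0
6 3 0 0
0 0 0 0
0 0 0 0
0 0 0 0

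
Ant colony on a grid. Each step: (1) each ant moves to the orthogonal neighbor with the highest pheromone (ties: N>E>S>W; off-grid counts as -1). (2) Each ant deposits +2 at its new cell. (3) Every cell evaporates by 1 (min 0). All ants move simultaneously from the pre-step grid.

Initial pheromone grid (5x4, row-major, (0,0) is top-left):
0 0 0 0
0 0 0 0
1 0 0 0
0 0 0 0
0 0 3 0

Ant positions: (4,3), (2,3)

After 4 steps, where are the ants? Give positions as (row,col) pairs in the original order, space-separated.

Step 1: ant0:(4,3)->W->(4,2) | ant1:(2,3)->N->(1,3)
  grid max=4 at (4,2)
Step 2: ant0:(4,2)->N->(3,2) | ant1:(1,3)->N->(0,3)
  grid max=3 at (4,2)
Step 3: ant0:(3,2)->S->(4,2) | ant1:(0,3)->S->(1,3)
  grid max=4 at (4,2)
Step 4: ant0:(4,2)->N->(3,2) | ant1:(1,3)->N->(0,3)
  grid max=3 at (4,2)

(3,2) (0,3)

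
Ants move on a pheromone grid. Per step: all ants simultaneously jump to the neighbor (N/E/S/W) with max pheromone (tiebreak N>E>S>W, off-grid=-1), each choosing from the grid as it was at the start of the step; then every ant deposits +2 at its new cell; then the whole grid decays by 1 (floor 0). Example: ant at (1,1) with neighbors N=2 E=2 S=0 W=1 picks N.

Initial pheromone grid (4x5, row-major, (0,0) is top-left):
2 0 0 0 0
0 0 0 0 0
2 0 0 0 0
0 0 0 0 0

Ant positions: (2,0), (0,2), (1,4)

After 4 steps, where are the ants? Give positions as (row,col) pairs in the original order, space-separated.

Step 1: ant0:(2,0)->N->(1,0) | ant1:(0,2)->E->(0,3) | ant2:(1,4)->N->(0,4)
  grid max=1 at (0,0)
Step 2: ant0:(1,0)->N->(0,0) | ant1:(0,3)->E->(0,4) | ant2:(0,4)->W->(0,3)
  grid max=2 at (0,0)
Step 3: ant0:(0,0)->E->(0,1) | ant1:(0,4)->W->(0,3) | ant2:(0,3)->E->(0,4)
  grid max=3 at (0,3)
Step 4: ant0:(0,1)->W->(0,0) | ant1:(0,3)->E->(0,4) | ant2:(0,4)->W->(0,3)
  grid max=4 at (0,3)

(0,0) (0,4) (0,3)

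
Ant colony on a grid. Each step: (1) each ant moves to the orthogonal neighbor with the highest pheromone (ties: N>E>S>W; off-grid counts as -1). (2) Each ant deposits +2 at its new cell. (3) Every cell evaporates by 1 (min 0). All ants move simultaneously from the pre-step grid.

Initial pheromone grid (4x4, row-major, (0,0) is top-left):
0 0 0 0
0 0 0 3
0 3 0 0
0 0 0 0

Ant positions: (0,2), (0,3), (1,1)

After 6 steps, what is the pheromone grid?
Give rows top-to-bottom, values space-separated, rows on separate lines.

After step 1: ants at (0,3),(1,3),(2,1)
  0 0 0 1
  0 0 0 4
  0 4 0 0
  0 0 0 0
After step 2: ants at (1,3),(0,3),(1,1)
  0 0 0 2
  0 1 0 5
  0 3 0 0
  0 0 0 0
After step 3: ants at (0,3),(1,3),(2,1)
  0 0 0 3
  0 0 0 6
  0 4 0 0
  0 0 0 0
After step 4: ants at (1,3),(0,3),(1,1)
  0 0 0 4
  0 1 0 7
  0 3 0 0
  0 0 0 0
After step 5: ants at (0,3),(1,3),(2,1)
  0 0 0 5
  0 0 0 8
  0 4 0 0
  0 0 0 0
After step 6: ants at (1,3),(0,3),(1,1)
  0 0 0 6
  0 1 0 9
  0 3 0 0
  0 0 0 0

0 0 0 6
0 1 0 9
0 3 0 0
0 0 0 0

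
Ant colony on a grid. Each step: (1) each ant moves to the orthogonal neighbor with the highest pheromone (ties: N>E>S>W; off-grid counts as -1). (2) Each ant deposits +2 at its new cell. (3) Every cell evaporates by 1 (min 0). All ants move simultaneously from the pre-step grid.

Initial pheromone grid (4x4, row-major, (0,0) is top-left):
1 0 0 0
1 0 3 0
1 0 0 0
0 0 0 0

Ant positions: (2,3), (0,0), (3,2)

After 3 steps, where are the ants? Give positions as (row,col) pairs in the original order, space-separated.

Step 1: ant0:(2,3)->N->(1,3) | ant1:(0,0)->S->(1,0) | ant2:(3,2)->N->(2,2)
  grid max=2 at (1,0)
Step 2: ant0:(1,3)->W->(1,2) | ant1:(1,0)->N->(0,0) | ant2:(2,2)->N->(1,2)
  grid max=5 at (1,2)
Step 3: ant0:(1,2)->N->(0,2) | ant1:(0,0)->S->(1,0) | ant2:(1,2)->N->(0,2)
  grid max=4 at (1,2)

(0,2) (1,0) (0,2)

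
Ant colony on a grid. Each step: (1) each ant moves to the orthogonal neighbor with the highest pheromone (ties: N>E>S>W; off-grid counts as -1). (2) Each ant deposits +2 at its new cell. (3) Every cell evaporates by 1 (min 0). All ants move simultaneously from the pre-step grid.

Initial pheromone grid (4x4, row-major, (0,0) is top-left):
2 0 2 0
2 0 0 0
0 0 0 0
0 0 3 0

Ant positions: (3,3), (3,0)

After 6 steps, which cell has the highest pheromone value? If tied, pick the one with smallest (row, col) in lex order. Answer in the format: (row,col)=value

Answer: (3,2)=3

Derivation:
Step 1: ant0:(3,3)->W->(3,2) | ant1:(3,0)->N->(2,0)
  grid max=4 at (3,2)
Step 2: ant0:(3,2)->N->(2,2) | ant1:(2,0)->N->(1,0)
  grid max=3 at (3,2)
Step 3: ant0:(2,2)->S->(3,2) | ant1:(1,0)->N->(0,0)
  grid max=4 at (3,2)
Step 4: ant0:(3,2)->N->(2,2) | ant1:(0,0)->S->(1,0)
  grid max=3 at (3,2)
Step 5: ant0:(2,2)->S->(3,2) | ant1:(1,0)->N->(0,0)
  grid max=4 at (3,2)
Step 6: ant0:(3,2)->N->(2,2) | ant1:(0,0)->S->(1,0)
  grid max=3 at (3,2)
Final grid:
  0 0 0 0
  2 0 0 0
  0 0 1 0
  0 0 3 0
Max pheromone 3 at (3,2)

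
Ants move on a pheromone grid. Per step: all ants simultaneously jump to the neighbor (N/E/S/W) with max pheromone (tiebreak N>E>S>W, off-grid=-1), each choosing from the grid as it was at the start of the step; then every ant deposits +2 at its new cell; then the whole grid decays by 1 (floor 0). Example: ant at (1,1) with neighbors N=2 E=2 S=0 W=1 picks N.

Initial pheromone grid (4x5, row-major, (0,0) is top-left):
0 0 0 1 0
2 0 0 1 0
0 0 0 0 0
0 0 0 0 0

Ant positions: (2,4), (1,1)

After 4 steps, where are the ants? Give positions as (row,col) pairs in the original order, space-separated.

Step 1: ant0:(2,4)->N->(1,4) | ant1:(1,1)->W->(1,0)
  grid max=3 at (1,0)
Step 2: ant0:(1,4)->N->(0,4) | ant1:(1,0)->N->(0,0)
  grid max=2 at (1,0)
Step 3: ant0:(0,4)->S->(1,4) | ant1:(0,0)->S->(1,0)
  grid max=3 at (1,0)
Step 4: ant0:(1,4)->N->(0,4) | ant1:(1,0)->N->(0,0)
  grid max=2 at (1,0)

(0,4) (0,0)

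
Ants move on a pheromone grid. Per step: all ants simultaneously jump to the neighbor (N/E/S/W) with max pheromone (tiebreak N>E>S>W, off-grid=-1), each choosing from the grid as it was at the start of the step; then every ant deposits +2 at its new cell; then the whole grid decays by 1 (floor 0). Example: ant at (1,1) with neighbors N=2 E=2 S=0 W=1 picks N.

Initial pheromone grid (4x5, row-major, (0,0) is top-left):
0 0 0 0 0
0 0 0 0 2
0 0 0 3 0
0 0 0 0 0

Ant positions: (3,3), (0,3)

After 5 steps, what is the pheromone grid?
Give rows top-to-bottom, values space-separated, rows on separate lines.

After step 1: ants at (2,3),(0,4)
  0 0 0 0 1
  0 0 0 0 1
  0 0 0 4 0
  0 0 0 0 0
After step 2: ants at (1,3),(1,4)
  0 0 0 0 0
  0 0 0 1 2
  0 0 0 3 0
  0 0 0 0 0
After step 3: ants at (2,3),(1,3)
  0 0 0 0 0
  0 0 0 2 1
  0 0 0 4 0
  0 0 0 0 0
After step 4: ants at (1,3),(2,3)
  0 0 0 0 0
  0 0 0 3 0
  0 0 0 5 0
  0 0 0 0 0
After step 5: ants at (2,3),(1,3)
  0 0 0 0 0
  0 0 0 4 0
  0 0 0 6 0
  0 0 0 0 0

0 0 0 0 0
0 0 0 4 0
0 0 0 6 0
0 0 0 0 0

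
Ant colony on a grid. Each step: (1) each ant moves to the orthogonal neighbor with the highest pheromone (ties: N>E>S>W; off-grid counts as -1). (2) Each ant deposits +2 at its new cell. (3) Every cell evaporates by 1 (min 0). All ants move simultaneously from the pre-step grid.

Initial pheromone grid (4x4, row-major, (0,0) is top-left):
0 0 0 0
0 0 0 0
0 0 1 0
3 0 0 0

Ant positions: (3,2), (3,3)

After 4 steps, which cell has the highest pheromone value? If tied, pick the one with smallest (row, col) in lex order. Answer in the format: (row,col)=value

Step 1: ant0:(3,2)->N->(2,2) | ant1:(3,3)->N->(2,3)
  grid max=2 at (2,2)
Step 2: ant0:(2,2)->E->(2,3) | ant1:(2,3)->W->(2,2)
  grid max=3 at (2,2)
Step 3: ant0:(2,3)->W->(2,2) | ant1:(2,2)->E->(2,3)
  grid max=4 at (2,2)
Step 4: ant0:(2,2)->E->(2,3) | ant1:(2,3)->W->(2,2)
  grid max=5 at (2,2)
Final grid:
  0 0 0 0
  0 0 0 0
  0 0 5 4
  0 0 0 0
Max pheromone 5 at (2,2)

Answer: (2,2)=5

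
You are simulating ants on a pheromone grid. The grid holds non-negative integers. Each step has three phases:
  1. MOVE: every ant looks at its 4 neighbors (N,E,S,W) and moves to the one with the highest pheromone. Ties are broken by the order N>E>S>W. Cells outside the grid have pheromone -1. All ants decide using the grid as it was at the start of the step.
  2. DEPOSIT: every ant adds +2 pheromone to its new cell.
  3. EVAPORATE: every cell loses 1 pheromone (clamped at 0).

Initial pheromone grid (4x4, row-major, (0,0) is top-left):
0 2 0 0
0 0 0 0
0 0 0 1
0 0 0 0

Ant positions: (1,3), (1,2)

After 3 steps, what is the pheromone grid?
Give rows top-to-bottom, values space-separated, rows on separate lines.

After step 1: ants at (2,3),(0,2)
  0 1 1 0
  0 0 0 0
  0 0 0 2
  0 0 0 0
After step 2: ants at (1,3),(0,1)
  0 2 0 0
  0 0 0 1
  0 0 0 1
  0 0 0 0
After step 3: ants at (2,3),(0,2)
  0 1 1 0
  0 0 0 0
  0 0 0 2
  0 0 0 0

0 1 1 0
0 0 0 0
0 0 0 2
0 0 0 0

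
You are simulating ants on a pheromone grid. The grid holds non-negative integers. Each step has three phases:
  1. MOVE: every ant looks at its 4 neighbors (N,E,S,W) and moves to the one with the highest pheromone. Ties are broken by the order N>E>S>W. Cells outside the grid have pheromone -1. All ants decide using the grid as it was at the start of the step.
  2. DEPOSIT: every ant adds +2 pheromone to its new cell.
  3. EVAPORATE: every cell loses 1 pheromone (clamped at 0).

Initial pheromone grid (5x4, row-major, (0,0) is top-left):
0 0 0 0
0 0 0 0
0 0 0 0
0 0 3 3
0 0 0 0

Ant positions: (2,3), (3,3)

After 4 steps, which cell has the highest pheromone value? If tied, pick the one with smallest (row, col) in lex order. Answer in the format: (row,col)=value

Answer: (3,2)=7

Derivation:
Step 1: ant0:(2,3)->S->(3,3) | ant1:(3,3)->W->(3,2)
  grid max=4 at (3,2)
Step 2: ant0:(3,3)->W->(3,2) | ant1:(3,2)->E->(3,3)
  grid max=5 at (3,2)
Step 3: ant0:(3,2)->E->(3,3) | ant1:(3,3)->W->(3,2)
  grid max=6 at (3,2)
Step 4: ant0:(3,3)->W->(3,2) | ant1:(3,2)->E->(3,3)
  grid max=7 at (3,2)
Final grid:
  0 0 0 0
  0 0 0 0
  0 0 0 0
  0 0 7 7
  0 0 0 0
Max pheromone 7 at (3,2)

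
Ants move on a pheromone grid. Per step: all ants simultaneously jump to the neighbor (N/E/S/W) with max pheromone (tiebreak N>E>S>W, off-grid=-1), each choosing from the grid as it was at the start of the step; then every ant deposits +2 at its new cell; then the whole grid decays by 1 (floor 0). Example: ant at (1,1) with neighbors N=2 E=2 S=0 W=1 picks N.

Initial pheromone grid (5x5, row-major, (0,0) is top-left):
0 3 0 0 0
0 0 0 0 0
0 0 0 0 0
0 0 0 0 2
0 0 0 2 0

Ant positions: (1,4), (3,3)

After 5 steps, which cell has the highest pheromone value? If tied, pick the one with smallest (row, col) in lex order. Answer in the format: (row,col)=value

Answer: (3,4)=5

Derivation:
Step 1: ant0:(1,4)->N->(0,4) | ant1:(3,3)->E->(3,4)
  grid max=3 at (3,4)
Step 2: ant0:(0,4)->S->(1,4) | ant1:(3,4)->N->(2,4)
  grid max=2 at (3,4)
Step 3: ant0:(1,4)->S->(2,4) | ant1:(2,4)->S->(3,4)
  grid max=3 at (3,4)
Step 4: ant0:(2,4)->S->(3,4) | ant1:(3,4)->N->(2,4)
  grid max=4 at (3,4)
Step 5: ant0:(3,4)->N->(2,4) | ant1:(2,4)->S->(3,4)
  grid max=5 at (3,4)
Final grid:
  0 0 0 0 0
  0 0 0 0 0
  0 0 0 0 4
  0 0 0 0 5
  0 0 0 0 0
Max pheromone 5 at (3,4)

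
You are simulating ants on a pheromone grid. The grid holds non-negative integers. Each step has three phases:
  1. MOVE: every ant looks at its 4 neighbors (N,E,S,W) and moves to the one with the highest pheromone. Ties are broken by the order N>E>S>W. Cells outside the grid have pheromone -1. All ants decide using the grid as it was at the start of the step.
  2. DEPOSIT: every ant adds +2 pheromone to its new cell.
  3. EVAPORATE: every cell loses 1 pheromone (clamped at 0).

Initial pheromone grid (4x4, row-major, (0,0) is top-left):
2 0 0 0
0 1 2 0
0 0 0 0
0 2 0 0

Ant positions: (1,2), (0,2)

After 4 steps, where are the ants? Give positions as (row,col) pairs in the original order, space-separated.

Step 1: ant0:(1,2)->W->(1,1) | ant1:(0,2)->S->(1,2)
  grid max=3 at (1,2)
Step 2: ant0:(1,1)->E->(1,2) | ant1:(1,2)->W->(1,1)
  grid max=4 at (1,2)
Step 3: ant0:(1,2)->W->(1,1) | ant1:(1,1)->E->(1,2)
  grid max=5 at (1,2)
Step 4: ant0:(1,1)->E->(1,2) | ant1:(1,2)->W->(1,1)
  grid max=6 at (1,2)

(1,2) (1,1)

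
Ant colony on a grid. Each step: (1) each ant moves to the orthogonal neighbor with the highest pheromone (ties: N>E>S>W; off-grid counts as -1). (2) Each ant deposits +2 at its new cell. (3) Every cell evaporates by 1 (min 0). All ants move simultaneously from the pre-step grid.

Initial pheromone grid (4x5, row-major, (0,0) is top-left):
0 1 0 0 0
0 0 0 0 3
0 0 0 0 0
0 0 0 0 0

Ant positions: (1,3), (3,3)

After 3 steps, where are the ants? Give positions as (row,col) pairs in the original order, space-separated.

Step 1: ant0:(1,3)->E->(1,4) | ant1:(3,3)->N->(2,3)
  grid max=4 at (1,4)
Step 2: ant0:(1,4)->N->(0,4) | ant1:(2,3)->N->(1,3)
  grid max=3 at (1,4)
Step 3: ant0:(0,4)->S->(1,4) | ant1:(1,3)->E->(1,4)
  grid max=6 at (1,4)

(1,4) (1,4)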